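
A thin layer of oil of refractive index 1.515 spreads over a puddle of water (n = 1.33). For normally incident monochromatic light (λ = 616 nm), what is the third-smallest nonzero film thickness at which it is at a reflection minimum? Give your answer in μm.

Top surface (1.0 → 1.515): reflection off a higher-index medium gives a half-wave phase shift.
Bottom surface (1.515 → 1.33): reflection off a lower-index medium gives no phase shift.
The two reflections differ by half a wavelength.
With one net inversion, destructive interference in reflection requires 2 n t = m λ.
The third-smallest nonzero thickness corresponds to m = 3: t = m λ / (2 n) = 3.00 × 616 / (2 × 1.515) = 610 nm.

0.610 μm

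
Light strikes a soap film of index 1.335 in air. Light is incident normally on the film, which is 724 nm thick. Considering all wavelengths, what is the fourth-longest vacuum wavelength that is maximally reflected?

552 nm

Ray reflecting at the top interface goes from n = 1.0 toward n = 1.335: a half-wave phase shift.
At the lower boundary (n = 1.335 to n = 1.0) the reflected ray undergoes no phase shift.
Exactly one π shift → a net half-wave offset.
With one net inversion, constructive interference in reflection requires 2 n t = (m + ½) λ.
λ = 2 n t / (m + ½). The fourth-longest wavelength is m = 3: λ = 2 × 1.335 × 724 / 3.50 = 552 nm.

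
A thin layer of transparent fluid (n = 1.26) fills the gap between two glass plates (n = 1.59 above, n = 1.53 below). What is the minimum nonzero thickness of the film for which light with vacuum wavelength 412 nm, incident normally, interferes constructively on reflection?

At the upper boundary (n = 1.59 to n = 1.26) the reflected ray undergoes no phase shift.
At the lower boundary (n = 1.26 to n = 1.53) the reflected ray undergoes a half-wave phase shift.
Net: one phase inversion between the two reflected rays.
With one net inversion, constructive interference in reflection requires 2 n t = (m + ½) λ.
Minimum at m = 0: t = λ / (4 n) = 412 / (4 × 1.26) = 81.7 nm.

81.7 nm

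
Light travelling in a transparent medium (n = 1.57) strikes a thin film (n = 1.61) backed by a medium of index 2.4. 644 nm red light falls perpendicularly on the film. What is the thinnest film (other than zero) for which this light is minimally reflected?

100 nm

Ray reflecting at the top interface goes from n = 1.57 toward n = 1.61: a half-wave phase shift.
Bottom surface (1.61 → 2.4): reflection off a higher-index medium gives a half-wave phase shift.
The two reflections carry the same phase change, so no net offset.
For dark reflection here: 2 n t = (m + ½) λ.
Minimum at m = 0: t = λ / (4 n) = 644 / (4 × 1.61) = 100 nm.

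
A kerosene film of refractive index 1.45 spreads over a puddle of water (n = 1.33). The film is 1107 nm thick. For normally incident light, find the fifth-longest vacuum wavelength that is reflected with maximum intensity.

713 nm

At the upper boundary (n = 1.0 to n = 1.45) the reflected ray undergoes a half-wave phase shift.
Ray reflecting at the bottom interface goes from n = 1.45 toward n = 1.33: no phase shift.
Net: one phase inversion between the two reflected rays.
For bright reflection here: 2 n t = (m + ½) λ.
λ = 2 n t / (m + ½). The fifth-longest wavelength is m = 4: λ = 2 × 1.45 × 1107 / 4.50 = 713 nm.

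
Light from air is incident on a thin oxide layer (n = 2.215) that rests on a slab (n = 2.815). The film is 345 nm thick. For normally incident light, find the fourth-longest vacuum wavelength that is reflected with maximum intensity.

382 nm

Top surface (1.0 → 2.215): reflection off a higher-index medium gives a half-wave phase shift.
Ray reflecting at the bottom interface goes from n = 2.215 toward n = 2.815: a half-wave phase shift.
The two reflections carry the same phase change, so no net offset.
For bright reflection here: 2 n t = m λ.
λ = 2 n t / m. The fourth-longest wavelength is m = 4: λ = 2 × 2.215 × 345 / 4.00 = 382 nm.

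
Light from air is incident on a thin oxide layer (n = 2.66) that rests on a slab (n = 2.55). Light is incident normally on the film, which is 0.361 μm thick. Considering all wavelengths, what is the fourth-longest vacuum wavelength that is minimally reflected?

Ray reflecting at the top interface goes from n = 1.0 toward n = 2.66: a half-wave phase shift.
Ray reflecting at the bottom interface goes from n = 2.66 toward n = 2.55: no phase shift.
Net: one phase inversion between the two reflected rays.
So the condition for destructive reflection is 2 n t = m λ.
λ = 2 n t / m. The fourth-longest wavelength is m = 4: λ = 2 × 2.66 × 361 / 4.00 = 480 nm.

480 nm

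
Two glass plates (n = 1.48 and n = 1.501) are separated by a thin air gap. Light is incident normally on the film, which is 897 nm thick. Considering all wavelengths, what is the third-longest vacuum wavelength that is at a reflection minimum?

At the upper boundary (n = 1.48 to n = 1.0) the reflected ray undergoes no phase shift.
Bottom surface (1.0 → 1.501): reflection off a higher-index medium gives a half-wave phase shift.
The two reflections differ by half a wavelength.
With one net inversion, destructive interference in reflection requires 2 n t = m λ.
λ = 2 n t / m. The third-longest wavelength is m = 3: λ = 2 × 1.0 × 897 / 3.00 = 598 nm.

598 nm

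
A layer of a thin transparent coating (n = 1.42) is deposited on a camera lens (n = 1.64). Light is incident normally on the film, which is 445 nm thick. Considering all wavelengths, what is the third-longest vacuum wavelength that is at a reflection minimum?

Top surface (1.0 → 1.42): reflection off a higher-index medium gives a half-wave phase shift.
Bottom surface (1.42 → 1.64): reflection off a higher-index medium gives a half-wave phase shift.
Net: no relative phase inversion (both shifts match).
For minimum reflection here: 2 n t = (m + ½) λ.
λ = 2 n t / (m + ½). The third-longest wavelength is m = 2: λ = 2 × 1.42 × 445 / 2.50 = 506 nm.

506 nm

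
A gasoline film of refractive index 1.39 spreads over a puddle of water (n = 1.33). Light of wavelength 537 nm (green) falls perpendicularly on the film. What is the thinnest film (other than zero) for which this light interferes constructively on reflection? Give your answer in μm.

0.0966 μm

Ray reflecting at the top interface goes from n = 1.0 toward n = 1.39: a half-wave phase shift.
At the lower boundary (n = 1.39 to n = 1.33) the reflected ray undergoes no phase shift.
The two reflections differ by half a wavelength.
With one net inversion, constructive interference in reflection requires 2 n t = (m + ½) λ.
Minimum at m = 0: t = λ / (4 n) = 537 / (4 × 1.39) = 96.6 nm.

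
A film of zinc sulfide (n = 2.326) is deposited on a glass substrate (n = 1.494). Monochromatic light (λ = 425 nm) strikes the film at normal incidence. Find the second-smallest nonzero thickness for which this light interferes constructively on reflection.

At the upper boundary (n = 1.0 to n = 2.326) the reflected ray undergoes a half-wave phase shift.
At the lower boundary (n = 2.326 to n = 1.494) the reflected ray undergoes no phase shift.
Net: one phase inversion between the two reflected rays.
So the condition for constructive reflection is 2 n t = (m + ½) λ.
The second-smallest nonzero thickness corresponds to m = 1: t = (m + ½) λ / (2 n) = 1.50 × 425 / (2 × 2.326) = 137 nm.

137 nm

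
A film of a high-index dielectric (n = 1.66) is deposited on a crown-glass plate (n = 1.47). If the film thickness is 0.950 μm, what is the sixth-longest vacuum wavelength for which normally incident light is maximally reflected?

Ray reflecting at the top interface goes from n = 1.0 toward n = 1.66: a half-wave phase shift.
Ray reflecting at the bottom interface goes from n = 1.66 toward n = 1.47: no phase shift.
The two reflections differ by half a wavelength.
So the condition for constructive reflection is 2 n t = (m + ½) λ.
λ = 2 n t / (m + ½). The sixth-longest wavelength is m = 5: λ = 2 × 1.66 × 950 / 5.50 = 573 nm.

573 nm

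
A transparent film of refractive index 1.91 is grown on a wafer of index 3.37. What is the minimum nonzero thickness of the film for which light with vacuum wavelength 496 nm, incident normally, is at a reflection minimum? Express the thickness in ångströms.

Top surface (1.0 → 1.91): reflection off a higher-index medium gives a half-wave phase shift.
At the lower boundary (n = 1.91 to n = 3.37) the reflected ray undergoes a half-wave phase shift.
Net: no relative phase inversion (both shifts match).
With no net inversion, destructive interference in reflection requires 2 n t = (m + ½) λ.
Minimum at m = 0: t = λ / (4 n) = 496 / (4 × 1.91) = 64.9 nm.

649 Å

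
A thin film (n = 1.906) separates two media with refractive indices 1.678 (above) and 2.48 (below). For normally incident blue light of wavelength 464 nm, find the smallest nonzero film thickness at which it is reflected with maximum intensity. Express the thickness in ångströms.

At the upper boundary (n = 1.678 to n = 1.906) the reflected ray undergoes a half-wave phase shift.
Bottom surface (1.906 → 2.48): reflection off a higher-index medium gives a half-wave phase shift.
Zero or two π shifts → no net half-wave offset.
With no net inversion, constructive interference in reflection requires 2 n t = m λ.
Minimum nonzero at m = 1: t = λ / (2 n) = 464 / (2 × 1.906) = 122 nm.

1217 Å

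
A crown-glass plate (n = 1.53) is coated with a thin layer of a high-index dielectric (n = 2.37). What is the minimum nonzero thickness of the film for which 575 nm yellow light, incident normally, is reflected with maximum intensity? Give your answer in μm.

0.0607 μm

At the upper boundary (n = 1.0 to n = 2.37) the reflected ray undergoes a half-wave phase shift.
Ray reflecting at the bottom interface goes from n = 2.37 toward n = 1.53: no phase shift.
Exactly one π shift → a net half-wave offset.
For maximum reflection here: 2 n t = (m + ½) λ.
Minimum at m = 0: t = λ / (4 n) = 575 / (4 × 2.37) = 60.7 nm.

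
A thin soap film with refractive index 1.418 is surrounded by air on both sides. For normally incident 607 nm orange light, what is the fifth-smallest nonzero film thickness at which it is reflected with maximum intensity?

963 nm

At the upper boundary (n = 1.0 to n = 1.418) the reflected ray undergoes a half-wave phase shift.
At the lower boundary (n = 1.418 to n = 1.0) the reflected ray undergoes no phase shift.
Net: one phase inversion between the two reflected rays.
For strong reflection here: 2 n t = (m + ½) λ.
The fifth-smallest nonzero thickness corresponds to m = 4: t = (m + ½) λ / (2 n) = 4.50 × 607 / (2 × 1.418) = 963 nm.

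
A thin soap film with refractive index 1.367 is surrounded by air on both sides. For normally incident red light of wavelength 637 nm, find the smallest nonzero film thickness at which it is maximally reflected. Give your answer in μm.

Ray reflecting at the top interface goes from n = 1.0 toward n = 1.367: a half-wave phase shift.
Ray reflecting at the bottom interface goes from n = 1.367 toward n = 1.0: no phase shift.
Net: one phase inversion between the two reflected rays.
For maximum reflection here: 2 n t = (m + ½) λ.
Minimum at m = 0: t = λ / (4 n) = 637 / (4 × 1.367) = 116 nm.

0.116 μm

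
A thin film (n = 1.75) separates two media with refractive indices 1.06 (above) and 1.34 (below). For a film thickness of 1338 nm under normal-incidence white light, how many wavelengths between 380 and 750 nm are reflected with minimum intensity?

6

Ray reflecting at the top interface goes from n = 1.06 toward n = 1.75: a half-wave phase shift.
At the lower boundary (n = 1.75 to n = 1.34) the reflected ray undergoes no phase shift.
Net: one phase inversion between the two reflected rays.
For minimum reflection here: 2 n t = m λ.
λ = 2 n t / m = 4683 / m nm.
m=6: 781 nm (IR); m=7: 669 nm (visible); m=8: 585 nm (visible); m=9: 520 nm (visible); m=10: 468 nm (visible); m=11: 426 nm (visible); m=12: 390 nm (visible); m=13: 360 nm (UV).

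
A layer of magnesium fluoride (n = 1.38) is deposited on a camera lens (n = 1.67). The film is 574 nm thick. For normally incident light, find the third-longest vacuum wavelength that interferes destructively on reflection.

634 nm

Ray reflecting at the top interface goes from n = 1.0 toward n = 1.38: a half-wave phase shift.
Bottom surface (1.38 → 1.67): reflection off a higher-index medium gives a half-wave phase shift.
Net: no relative phase inversion (both shifts match).
For dark reflection here: 2 n t = (m + ½) λ.
λ = 2 n t / (m + ½). The third-longest wavelength is m = 2: λ = 2 × 1.38 × 574 / 2.50 = 634 nm.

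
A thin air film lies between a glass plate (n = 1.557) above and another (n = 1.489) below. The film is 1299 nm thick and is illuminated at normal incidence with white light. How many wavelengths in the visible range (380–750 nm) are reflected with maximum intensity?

Ray reflecting at the top interface goes from n = 1.557 toward n = 1.0: no phase shift.
Bottom surface (1.0 → 1.489): reflection off a higher-index medium gives a half-wave phase shift.
Exactly one π shift → a net half-wave offset.
With one net inversion, constructive interference in reflection requires 2 n t = (m + ½) λ.
λ = 2 n t / (m + ½) = 2598 / (m + ½) nm.
m=2: 1039 nm (IR); m=3: 742 nm (visible); m=4: 577 nm (visible); m=5: 472 nm (visible); m=6: 400 nm (visible); m=7: 346 nm (UV).

4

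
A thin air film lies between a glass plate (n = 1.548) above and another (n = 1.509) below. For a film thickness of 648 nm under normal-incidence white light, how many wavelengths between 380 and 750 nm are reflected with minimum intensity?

At the upper boundary (n = 1.548 to n = 1.0) the reflected ray undergoes no phase shift.
Ray reflecting at the bottom interface goes from n = 1.0 toward n = 1.509: a half-wave phase shift.
The two reflections differ by half a wavelength.
So the condition for destructive reflection is 2 n t = m λ.
λ = 2 n t / m = 1296 / m nm.
m=1: 1296 nm (IR); m=2: 648 nm (visible); m=3: 432 nm (visible); m=4: 324 nm (UV).

2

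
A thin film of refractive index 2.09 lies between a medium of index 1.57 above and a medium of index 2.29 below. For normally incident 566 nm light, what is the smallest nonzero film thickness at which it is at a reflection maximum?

135 nm

At the upper boundary (n = 1.57 to n = 2.09) the reflected ray undergoes a half-wave phase shift.
Ray reflecting at the bottom interface goes from n = 2.09 toward n = 2.29: a half-wave phase shift.
Net: no relative phase inversion (both shifts match).
So the condition for constructive reflection is 2 n t = m λ.
The smallest nonzero thickness corresponds to m = 1: t = m λ / (2 n) = 1.00 × 566 / (2 × 2.09) = 135 nm.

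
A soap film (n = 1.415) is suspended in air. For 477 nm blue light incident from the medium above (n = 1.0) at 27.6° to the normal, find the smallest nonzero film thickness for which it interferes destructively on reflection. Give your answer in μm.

0.178 μm

Ray reflecting at the top interface goes from n = 1.0 toward n = 1.415: a half-wave phase shift.
Ray reflecting at the bottom interface goes from n = 1.415 toward n = 1.0: no phase shift.
Exactly one π shift → a net half-wave offset.
For dark reflection here: 2 n t cos θ_r = m λ.
Snell's law: 1.0 sin 27.6° = 1.415 sin θ_r → sin θ_r = 0.327, cos θ_r = 0.945.
Minimum nonzero at m = 1: t = λ / (2 n cos θ_r) = 477 / (2 × 1.415 × 0.945) = 178 nm.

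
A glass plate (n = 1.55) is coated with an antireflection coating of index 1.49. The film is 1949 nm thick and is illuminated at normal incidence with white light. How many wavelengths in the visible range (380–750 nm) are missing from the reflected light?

At the upper boundary (n = 1.0 to n = 1.49) the reflected ray undergoes a half-wave phase shift.
At the lower boundary (n = 1.49 to n = 1.55) the reflected ray undergoes a half-wave phase shift.
Net: no relative phase inversion (both shifts match).
For weak reflection here: 2 n t = (m + ½) λ.
λ = 2 n t / (m + ½) = 5808 / (m + ½) nm.
m=7: 774 nm (IR); m=8: 683 nm (visible); m=9: 611 nm (visible); m=10: 553 nm (visible); m=11: 505 nm (visible); m=12: 465 nm (visible); m=13: 430 nm (visible); m=14: 401 nm (visible); m=15: 375 nm (UV).

7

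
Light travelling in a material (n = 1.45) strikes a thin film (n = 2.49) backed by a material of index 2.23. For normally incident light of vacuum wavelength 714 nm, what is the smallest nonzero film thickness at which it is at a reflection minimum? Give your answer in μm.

At the upper boundary (n = 1.45 to n = 2.49) the reflected ray undergoes a half-wave phase shift.
Ray reflecting at the bottom interface goes from n = 2.49 toward n = 2.23: no phase shift.
Net: one phase inversion between the two reflected rays.
With one net inversion, destructive interference in reflection requires 2 n t = m λ.
The smallest nonzero thickness corresponds to m = 1: t = m λ / (2 n) = 1.00 × 714 / (2 × 2.49) = 143 nm.

0.143 μm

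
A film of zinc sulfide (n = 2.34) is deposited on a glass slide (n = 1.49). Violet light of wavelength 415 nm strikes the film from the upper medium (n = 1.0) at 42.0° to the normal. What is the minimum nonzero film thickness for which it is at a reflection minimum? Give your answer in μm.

Ray reflecting at the top interface goes from n = 1.0 toward n = 2.34: a half-wave phase shift.
Ray reflecting at the bottom interface goes from n = 2.34 toward n = 1.49: no phase shift.
The two reflections differ by half a wavelength.
So the condition for destructive reflection is 2 n t cos θ_r = m λ.
Snell's law: 1.0 sin 42.0° = 2.34 sin θ_r → sin θ_r = 0.286, cos θ_r = 0.958.
Minimum nonzero at m = 1: t = λ / (2 n cos θ_r) = 415 / (2 × 2.34 × 0.958) = 92.5 nm.

0.0925 μm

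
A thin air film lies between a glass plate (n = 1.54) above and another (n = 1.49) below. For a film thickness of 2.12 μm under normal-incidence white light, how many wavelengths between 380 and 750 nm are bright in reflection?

5

At the upper boundary (n = 1.54 to n = 1.0) the reflected ray undergoes no phase shift.
At the lower boundary (n = 1.0 to n = 1.49) the reflected ray undergoes a half-wave phase shift.
The two reflections differ by half a wavelength.
For bright reflection here: 2 n t = (m + ½) λ.
λ = 2 n t / (m + ½) = 4240 / (m + ½) nm.
m=5: 771 nm (IR); m=6: 652 nm (visible); m=7: 565 nm (visible); m=8: 499 nm (visible); m=9: 446 nm (visible); m=10: 404 nm (visible); m=11: 369 nm (UV).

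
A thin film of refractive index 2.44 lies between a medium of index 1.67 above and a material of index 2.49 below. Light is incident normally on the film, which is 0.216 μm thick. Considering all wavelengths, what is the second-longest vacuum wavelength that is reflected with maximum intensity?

527 nm

Top surface (1.67 → 2.44): reflection off a higher-index medium gives a half-wave phase shift.
Ray reflecting at the bottom interface goes from n = 2.44 toward n = 2.49: a half-wave phase shift.
Net: no relative phase inversion (both shifts match).
With no net inversion, constructive interference in reflection requires 2 n t = m λ.
λ = 2 n t / m. The second-longest wavelength is m = 2: λ = 2 × 2.44 × 216 / 2.00 = 527 nm.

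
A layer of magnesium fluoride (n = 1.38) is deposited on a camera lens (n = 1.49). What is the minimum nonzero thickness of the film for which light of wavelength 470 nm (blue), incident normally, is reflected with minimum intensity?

85.1 nm

Ray reflecting at the top interface goes from n = 1.0 toward n = 1.38: a half-wave phase shift.
At the lower boundary (n = 1.38 to n = 1.49) the reflected ray undergoes a half-wave phase shift.
Zero or two π shifts → no net half-wave offset.
So the condition for destructive reflection is 2 n t = (m + ½) λ.
Minimum at m = 0: t = λ / (4 n) = 470 / (4 × 1.38) = 85.1 nm.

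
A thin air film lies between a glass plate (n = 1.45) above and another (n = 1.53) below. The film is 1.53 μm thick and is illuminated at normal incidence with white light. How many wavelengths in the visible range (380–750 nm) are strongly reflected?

At the upper boundary (n = 1.45 to n = 1.0) the reflected ray undergoes no phase shift.
Ray reflecting at the bottom interface goes from n = 1.0 toward n = 1.53: a half-wave phase shift.
Net: one phase inversion between the two reflected rays.
So the condition for constructive reflection is 2 n t = (m + ½) λ.
λ = 2 n t / (m + ½) = 3060 / (m + ½) nm.
m=3: 874 nm (IR); m=4: 680 nm (visible); m=5: 556 nm (visible); m=6: 471 nm (visible); m=7: 408 nm (visible); m=8: 360 nm (UV).

4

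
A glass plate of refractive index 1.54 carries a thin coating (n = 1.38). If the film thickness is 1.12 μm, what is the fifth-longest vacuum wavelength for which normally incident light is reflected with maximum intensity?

618 nm

At the upper boundary (n = 1.0 to n = 1.38) the reflected ray undergoes a half-wave phase shift.
Bottom surface (1.38 → 1.54): reflection off a higher-index medium gives a half-wave phase shift.
Net: no relative phase inversion (both shifts match).
So the condition for constructive reflection is 2 n t = m λ.
λ = 2 n t / m. The fifth-longest wavelength is m = 5: λ = 2 × 1.38 × 1120 / 5.00 = 618 nm.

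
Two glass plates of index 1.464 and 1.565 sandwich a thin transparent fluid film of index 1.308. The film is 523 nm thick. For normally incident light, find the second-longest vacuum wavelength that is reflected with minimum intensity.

684 nm

Top surface (1.464 → 1.308): reflection off a lower-index medium gives no phase shift.
Bottom surface (1.308 → 1.565): reflection off a higher-index medium gives a half-wave phase shift.
Net: one phase inversion between the two reflected rays.
So the condition for destructive reflection is 2 n t = m λ.
λ = 2 n t / m. The second-longest wavelength is m = 2: λ = 2 × 1.308 × 523 / 2.00 = 684 nm.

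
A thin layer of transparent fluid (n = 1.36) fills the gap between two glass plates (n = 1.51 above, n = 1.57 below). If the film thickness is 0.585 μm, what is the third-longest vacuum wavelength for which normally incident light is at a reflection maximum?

Ray reflecting at the top interface goes from n = 1.51 toward n = 1.36: no phase shift.
At the lower boundary (n = 1.36 to n = 1.57) the reflected ray undergoes a half-wave phase shift.
Net: one phase inversion between the two reflected rays.
So the condition for constructive reflection is 2 n t = (m + ½) λ.
λ = 2 n t / (m + ½). The third-longest wavelength is m = 2: λ = 2 × 1.36 × 585 / 2.50 = 636 nm.

636 nm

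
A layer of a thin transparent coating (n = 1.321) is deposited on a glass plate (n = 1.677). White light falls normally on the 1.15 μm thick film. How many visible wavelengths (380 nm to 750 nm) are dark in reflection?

4

At the upper boundary (n = 1.0 to n = 1.321) the reflected ray undergoes a half-wave phase shift.
At the lower boundary (n = 1.321 to n = 1.677) the reflected ray undergoes a half-wave phase shift.
Net: no relative phase inversion (both shifts match).
With no net inversion, destructive interference in reflection requires 2 n t = (m + ½) λ.
λ = 2 n t / (m + ½) = 3038 / (m + ½) nm.
m=3: 868 nm (IR); m=4: 675 nm (visible); m=5: 552 nm (visible); m=6: 467 nm (visible); m=7: 405 nm (visible); m=8: 357 nm (UV).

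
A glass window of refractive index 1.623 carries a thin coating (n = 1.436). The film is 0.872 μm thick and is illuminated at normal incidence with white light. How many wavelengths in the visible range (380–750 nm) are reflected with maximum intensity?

3

Top surface (1.0 → 1.436): reflection off a higher-index medium gives a half-wave phase shift.
Ray reflecting at the bottom interface goes from n = 1.436 toward n = 1.623: a half-wave phase shift.
The two reflections carry the same phase change, so no net offset.
So the condition for constructive reflection is 2 n t = m λ.
λ = 2 n t / m = 2504 / m nm.
m=3: 835 nm (IR); m=4: 626 nm (visible); m=5: 501 nm (visible); m=6: 417 nm (visible); m=7: 358 nm (UV).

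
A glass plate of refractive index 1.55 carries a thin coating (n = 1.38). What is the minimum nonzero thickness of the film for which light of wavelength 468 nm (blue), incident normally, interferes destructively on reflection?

84.8 nm

Ray reflecting at the top interface goes from n = 1.0 toward n = 1.38: a half-wave phase shift.
Bottom surface (1.38 → 1.55): reflection off a higher-index medium gives a half-wave phase shift.
The two reflections carry the same phase change, so no net offset.
For dark reflection here: 2 n t = (m + ½) λ.
Minimum at m = 0: t = λ / (4 n) = 468 / (4 × 1.38) = 84.8 nm.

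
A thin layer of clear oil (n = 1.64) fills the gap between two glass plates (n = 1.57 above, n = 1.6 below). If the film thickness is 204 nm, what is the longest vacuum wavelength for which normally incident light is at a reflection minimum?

669 nm

Top surface (1.57 → 1.64): reflection off a higher-index medium gives a half-wave phase shift.
Bottom surface (1.64 → 1.6): reflection off a lower-index medium gives no phase shift.
The two reflections differ by half a wavelength.
For dark reflection here: 2 n t = m λ.
λ = 2 n t / m. The longest wavelength is m = 1: λ = 2 × 1.64 × 204 / 1.00 = 669 nm.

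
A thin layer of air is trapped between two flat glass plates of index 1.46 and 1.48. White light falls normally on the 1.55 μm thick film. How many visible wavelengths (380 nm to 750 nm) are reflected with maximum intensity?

Top surface (1.46 → 1.0): reflection off a lower-index medium gives no phase shift.
At the lower boundary (n = 1.0 to n = 1.48) the reflected ray undergoes a half-wave phase shift.
Exactly one π shift → a net half-wave offset.
So the condition for constructive reflection is 2 n t = (m + ½) λ.
λ = 2 n t / (m + ½) = 3100 / (m + ½) nm.
m=3: 886 nm (IR); m=4: 689 nm (visible); m=5: 564 nm (visible); m=6: 477 nm (visible); m=7: 413 nm (visible); m=8: 365 nm (UV).

4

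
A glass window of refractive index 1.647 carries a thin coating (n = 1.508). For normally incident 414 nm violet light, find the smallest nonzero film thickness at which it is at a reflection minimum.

At the upper boundary (n = 1.0 to n = 1.508) the reflected ray undergoes a half-wave phase shift.
Ray reflecting at the bottom interface goes from n = 1.508 toward n = 1.647: a half-wave phase shift.
Net: no relative phase inversion (both shifts match).
For weak reflection here: 2 n t = (m + ½) λ.
Minimum at m = 0: t = λ / (4 n) = 414 / (4 × 1.508) = 68.6 nm.

68.6 nm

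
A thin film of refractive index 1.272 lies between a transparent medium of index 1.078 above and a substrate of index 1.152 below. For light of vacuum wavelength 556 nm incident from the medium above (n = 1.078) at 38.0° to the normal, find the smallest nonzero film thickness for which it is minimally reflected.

Ray reflecting at the top interface goes from n = 1.078 toward n = 1.272: a half-wave phase shift.
At the lower boundary (n = 1.272 to n = 1.152) the reflected ray undergoes no phase shift.
Net: one phase inversion between the two reflected rays.
So the condition for destructive reflection is 2 n t cos θ_r = m λ.
Snell's law: 1.078 sin 38.0° = 1.272 sin θ_r → sin θ_r = 0.522, cos θ_r = 0.853.
Minimum nonzero at m = 1: t = λ / (2 n cos θ_r) = 556 / (2 × 1.272 × 0.853) = 256 nm.

256 nm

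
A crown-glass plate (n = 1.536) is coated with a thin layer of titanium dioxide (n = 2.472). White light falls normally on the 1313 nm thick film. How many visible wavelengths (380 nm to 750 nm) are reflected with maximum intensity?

8

Top surface (1.0 → 2.472): reflection off a higher-index medium gives a half-wave phase shift.
Bottom surface (2.472 → 1.536): reflection off a lower-index medium gives no phase shift.
Exactly one π shift → a net half-wave offset.
For strong reflection here: 2 n t = (m + ½) λ.
λ = 2 n t / (m + ½) = 6491 / (m + ½) nm.
m=8: 764 nm (IR); m=9: 683 nm (visible); m=10: 618 nm (visible); m=11: 564 nm (visible); m=12: 519 nm (visible); m=13: 481 nm (visible); m=14: 448 nm (visible); m=15: 419 nm (visible); m=16: 393 nm (visible); m=17: 371 nm (UV).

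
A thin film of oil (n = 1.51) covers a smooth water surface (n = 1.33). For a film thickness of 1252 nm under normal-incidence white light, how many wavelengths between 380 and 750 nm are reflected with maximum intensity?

5

Ray reflecting at the top interface goes from n = 1.0 toward n = 1.51: a half-wave phase shift.
At the lower boundary (n = 1.51 to n = 1.33) the reflected ray undergoes no phase shift.
The two reflections differ by half a wavelength.
For bright reflection here: 2 n t = (m + ½) λ.
λ = 2 n t / (m + ½) = 3781 / (m + ½) nm.
m=4: 840 nm (IR); m=5: 687 nm (visible); m=6: 582 nm (visible); m=7: 504 nm (visible); m=8: 445 nm (visible); m=9: 398 nm (visible); m=10: 360 nm (UV).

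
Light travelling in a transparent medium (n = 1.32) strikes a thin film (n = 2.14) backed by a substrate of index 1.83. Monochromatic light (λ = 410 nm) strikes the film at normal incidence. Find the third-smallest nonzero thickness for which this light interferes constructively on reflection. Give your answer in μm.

Ray reflecting at the top interface goes from n = 1.32 toward n = 2.14: a half-wave phase shift.
Bottom surface (2.14 → 1.83): reflection off a lower-index medium gives no phase shift.
Exactly one π shift → a net half-wave offset.
For maximum reflection here: 2 n t = (m + ½) λ.
The third-smallest nonzero thickness corresponds to m = 2: t = (m + ½) λ / (2 n) = 2.50 × 410 / (2 × 2.14) = 239 nm.

0.239 μm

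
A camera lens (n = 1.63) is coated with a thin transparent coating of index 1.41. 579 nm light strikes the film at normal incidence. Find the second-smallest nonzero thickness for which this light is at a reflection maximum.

At the upper boundary (n = 1.0 to n = 1.41) the reflected ray undergoes a half-wave phase shift.
Ray reflecting at the bottom interface goes from n = 1.41 toward n = 1.63: a half-wave phase shift.
Net: no relative phase inversion (both shifts match).
With no net inversion, constructive interference in reflection requires 2 n t = m λ.
The second-smallest nonzero thickness corresponds to m = 2: t = m λ / (2 n) = 2.00 × 579 / (2 × 1.41) = 411 nm.

411 nm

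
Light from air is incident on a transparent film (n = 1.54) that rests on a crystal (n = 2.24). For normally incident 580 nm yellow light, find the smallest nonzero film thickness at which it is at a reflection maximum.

Ray reflecting at the top interface goes from n = 1.0 toward n = 1.54: a half-wave phase shift.
At the lower boundary (n = 1.54 to n = 2.24) the reflected ray undergoes a half-wave phase shift.
Net: no relative phase inversion (both shifts match).
So the condition for constructive reflection is 2 n t = m λ.
Minimum nonzero at m = 1: t = λ / (2 n) = 580 / (2 × 1.54) = 188 nm.

188 nm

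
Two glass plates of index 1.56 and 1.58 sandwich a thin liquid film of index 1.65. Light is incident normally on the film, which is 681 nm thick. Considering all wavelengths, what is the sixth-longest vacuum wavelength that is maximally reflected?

409 nm

Ray reflecting at the top interface goes from n = 1.56 toward n = 1.65: a half-wave phase shift.
Bottom surface (1.65 → 1.58): reflection off a lower-index medium gives no phase shift.
The two reflections differ by half a wavelength.
So the condition for constructive reflection is 2 n t = (m + ½) λ.
λ = 2 n t / (m + ½). The sixth-longest wavelength is m = 5: λ = 2 × 1.65 × 681 / 5.50 = 409 nm.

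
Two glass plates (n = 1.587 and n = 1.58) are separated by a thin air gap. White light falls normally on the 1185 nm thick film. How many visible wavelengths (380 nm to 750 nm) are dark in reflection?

Top surface (1.587 → 1.0): reflection off a lower-index medium gives no phase shift.
At the lower boundary (n = 1.0 to n = 1.58) the reflected ray undergoes a half-wave phase shift.
Exactly one π shift → a net half-wave offset.
For minimum reflection here: 2 n t = m λ.
λ = 2 n t / m = 2370 / m nm.
m=3: 790 nm (IR); m=4: 593 nm (visible); m=5: 474 nm (visible); m=6: 395 nm (visible); m=7: 339 nm (UV).

3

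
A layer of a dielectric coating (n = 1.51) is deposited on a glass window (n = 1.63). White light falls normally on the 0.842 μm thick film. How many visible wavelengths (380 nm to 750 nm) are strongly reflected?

3

Top surface (1.0 → 1.51): reflection off a higher-index medium gives a half-wave phase shift.
At the lower boundary (n = 1.51 to n = 1.63) the reflected ray undergoes a half-wave phase shift.
The two reflections carry the same phase change, so no net offset.
For maximum reflection here: 2 n t = m λ.
λ = 2 n t / m = 2543 / m nm.
m=3: 848 nm (IR); m=4: 636 nm (visible); m=5: 509 nm (visible); m=6: 424 nm (visible); m=7: 363 nm (UV).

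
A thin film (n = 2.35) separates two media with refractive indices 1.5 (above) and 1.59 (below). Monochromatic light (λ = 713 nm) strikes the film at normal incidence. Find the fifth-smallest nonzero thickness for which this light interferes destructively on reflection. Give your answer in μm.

0.759 μm

Top surface (1.5 → 2.35): reflection off a higher-index medium gives a half-wave phase shift.
Ray reflecting at the bottom interface goes from n = 2.35 toward n = 1.59: no phase shift.
Exactly one π shift → a net half-wave offset.
So the condition for destructive reflection is 2 n t = m λ.
The fifth-smallest nonzero thickness corresponds to m = 5: t = m λ / (2 n) = 5.00 × 713 / (2 × 2.35) = 759 nm.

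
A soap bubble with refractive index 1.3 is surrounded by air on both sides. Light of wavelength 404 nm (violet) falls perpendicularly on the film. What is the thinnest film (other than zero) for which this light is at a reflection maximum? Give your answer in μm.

0.0777 μm

Top surface (1.0 → 1.3): reflection off a higher-index medium gives a half-wave phase shift.
Bottom surface (1.3 → 1.0): reflection off a lower-index medium gives no phase shift.
Exactly one π shift → a net half-wave offset.
So the condition for constructive reflection is 2 n t = (m + ½) λ.
Minimum at m = 0: t = λ / (4 n) = 404 / (4 × 1.3) = 77.7 nm.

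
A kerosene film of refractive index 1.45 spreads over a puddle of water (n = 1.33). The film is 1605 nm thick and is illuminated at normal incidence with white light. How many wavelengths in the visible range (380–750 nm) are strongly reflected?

Ray reflecting at the top interface goes from n = 1.0 toward n = 1.45: a half-wave phase shift.
Ray reflecting at the bottom interface goes from n = 1.45 toward n = 1.33: no phase shift.
Net: one phase inversion between the two reflected rays.
So the condition for constructive reflection is 2 n t = (m + ½) λ.
λ = 2 n t / (m + ½) = 4655 / (m + ½) nm.
m=5: 846 nm (IR); m=6: 716 nm (visible); m=7: 621 nm (visible); m=8: 548 nm (visible); m=9: 490 nm (visible); m=10: 443 nm (visible); m=11: 405 nm (visible); m=12: 372 nm (UV).

6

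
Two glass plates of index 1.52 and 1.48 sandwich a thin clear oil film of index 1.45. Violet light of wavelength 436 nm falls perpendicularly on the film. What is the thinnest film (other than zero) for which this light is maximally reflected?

75.2 nm

Ray reflecting at the top interface goes from n = 1.52 toward n = 1.45: no phase shift.
At the lower boundary (n = 1.45 to n = 1.48) the reflected ray undergoes a half-wave phase shift.
Net: one phase inversion between the two reflected rays.
For strong reflection here: 2 n t = (m + ½) λ.
Minimum at m = 0: t = λ / (4 n) = 436 / (4 × 1.45) = 75.2 nm.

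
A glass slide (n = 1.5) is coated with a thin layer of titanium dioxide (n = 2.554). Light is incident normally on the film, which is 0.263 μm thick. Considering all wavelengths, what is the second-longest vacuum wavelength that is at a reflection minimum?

At the upper boundary (n = 1.0 to n = 2.554) the reflected ray undergoes a half-wave phase shift.
Bottom surface (2.554 → 1.5): reflection off a lower-index medium gives no phase shift.
The two reflections differ by half a wavelength.
For minimum reflection here: 2 n t = m λ.
λ = 2 n t / m. The second-longest wavelength is m = 2: λ = 2 × 2.554 × 263 / 2.00 = 672 nm.

672 nm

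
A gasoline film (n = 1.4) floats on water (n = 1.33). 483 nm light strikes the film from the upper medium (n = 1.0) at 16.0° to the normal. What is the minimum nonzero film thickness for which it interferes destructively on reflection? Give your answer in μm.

0.176 μm

Top surface (1.0 → 1.4): reflection off a higher-index medium gives a half-wave phase shift.
Ray reflecting at the bottom interface goes from n = 1.4 toward n = 1.33: no phase shift.
Net: one phase inversion between the two reflected rays.
With one net inversion, destructive interference in reflection requires 2 n t cos θ_r = m λ.
Snell's law: 1.0 sin 16.0° = 1.4 sin θ_r → sin θ_r = 0.197, cos θ_r = 0.980.
Minimum nonzero at m = 1: t = λ / (2 n cos θ_r) = 483 / (2 × 1.4 × 0.980) = 176 nm.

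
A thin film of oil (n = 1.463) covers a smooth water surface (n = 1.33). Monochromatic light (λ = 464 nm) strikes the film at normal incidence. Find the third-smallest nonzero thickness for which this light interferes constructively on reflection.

396 nm

Ray reflecting at the top interface goes from n = 1.0 toward n = 1.463: a half-wave phase shift.
Bottom surface (1.463 → 1.33): reflection off a lower-index medium gives no phase shift.
Exactly one π shift → a net half-wave offset.
For bright reflection here: 2 n t = (m + ½) λ.
The third-smallest nonzero thickness corresponds to m = 2: t = (m + ½) λ / (2 n) = 2.50 × 464 / (2 × 1.463) = 396 nm.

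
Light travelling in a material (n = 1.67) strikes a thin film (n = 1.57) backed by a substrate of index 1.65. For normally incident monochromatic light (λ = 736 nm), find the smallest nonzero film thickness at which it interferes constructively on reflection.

117 nm

Ray reflecting at the top interface goes from n = 1.67 toward n = 1.57: no phase shift.
Bottom surface (1.57 → 1.65): reflection off a higher-index medium gives a half-wave phase shift.
The two reflections differ by half a wavelength.
So the condition for constructive reflection is 2 n t = (m + ½) λ.
Minimum at m = 0: t = λ / (4 n) = 736 / (4 × 1.57) = 117 nm.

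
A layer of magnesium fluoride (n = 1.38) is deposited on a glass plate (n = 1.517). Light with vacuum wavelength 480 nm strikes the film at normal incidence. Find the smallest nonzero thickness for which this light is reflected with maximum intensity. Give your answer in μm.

At the upper boundary (n = 1.0 to n = 1.38) the reflected ray undergoes a half-wave phase shift.
Ray reflecting at the bottom interface goes from n = 1.38 toward n = 1.517: a half-wave phase shift.
Net: no relative phase inversion (both shifts match).
So the condition for constructive reflection is 2 n t = m λ.
The smallest nonzero thickness corresponds to m = 1: t = m λ / (2 n) = 1.00 × 480 / (2 × 1.38) = 174 nm.

0.174 μm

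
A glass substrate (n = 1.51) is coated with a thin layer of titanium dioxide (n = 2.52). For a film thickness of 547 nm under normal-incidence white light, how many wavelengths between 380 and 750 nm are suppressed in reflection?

Top surface (1.0 → 2.52): reflection off a higher-index medium gives a half-wave phase shift.
At the lower boundary (n = 2.52 to n = 1.51) the reflected ray undergoes no phase shift.
Net: one phase inversion between the two reflected rays.
So the condition for destructive reflection is 2 n t = m λ.
λ = 2 n t / m = 2757 / m nm.
m=3: 919 nm (IR); m=4: 689 nm (visible); m=5: 551 nm (visible); m=6: 459 nm (visible); m=7: 394 nm (visible); m=8: 345 nm (UV).

4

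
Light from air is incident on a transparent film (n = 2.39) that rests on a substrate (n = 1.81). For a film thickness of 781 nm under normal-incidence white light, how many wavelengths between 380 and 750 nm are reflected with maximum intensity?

At the upper boundary (n = 1.0 to n = 2.39) the reflected ray undergoes a half-wave phase shift.
Ray reflecting at the bottom interface goes from n = 2.39 toward n = 1.81: no phase shift.
The two reflections differ by half a wavelength.
So the condition for constructive reflection is 2 n t = (m + ½) λ.
λ = 2 n t / (m + ½) = 3733 / (m + ½) nm.
m=4: 830 nm (IR); m=5: 679 nm (visible); m=6: 574 nm (visible); m=7: 498 nm (visible); m=8: 439 nm (visible); m=9: 393 nm (visible); m=10: 356 nm (UV).

5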